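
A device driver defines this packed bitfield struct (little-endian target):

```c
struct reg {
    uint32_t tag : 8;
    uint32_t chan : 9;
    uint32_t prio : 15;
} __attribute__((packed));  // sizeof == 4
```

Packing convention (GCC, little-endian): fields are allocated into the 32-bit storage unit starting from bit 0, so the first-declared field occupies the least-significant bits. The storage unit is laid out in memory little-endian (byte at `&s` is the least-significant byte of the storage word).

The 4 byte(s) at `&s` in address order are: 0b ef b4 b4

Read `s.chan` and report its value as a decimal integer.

[0]=0x0b [1]=0xef [2]=0xb4 [3]=0xb4 (little-endian) → word 0xb4b4ef0b
tag [0+:8] = (word>>0) & 0xff = 11
chan [8+:9] = (word>>8) & 0x1ff = 239  ←
prio [17+:15] = (word>>17) & 0x7fff = 23130

239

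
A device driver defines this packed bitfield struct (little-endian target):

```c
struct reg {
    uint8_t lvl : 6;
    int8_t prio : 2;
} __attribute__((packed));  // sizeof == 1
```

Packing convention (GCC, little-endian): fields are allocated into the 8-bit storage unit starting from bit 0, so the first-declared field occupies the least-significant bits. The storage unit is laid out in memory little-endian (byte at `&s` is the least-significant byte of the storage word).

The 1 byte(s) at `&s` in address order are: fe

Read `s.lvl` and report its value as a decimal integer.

[0]=0xfe (little-endian) → word 0xfe
lvl:6 @ bit 0 → (0xfe>>0)&0x3f = 0x3e  ←
prio:2 @ bit 6 → (0xfe>>6)&0x3 = 0x3

62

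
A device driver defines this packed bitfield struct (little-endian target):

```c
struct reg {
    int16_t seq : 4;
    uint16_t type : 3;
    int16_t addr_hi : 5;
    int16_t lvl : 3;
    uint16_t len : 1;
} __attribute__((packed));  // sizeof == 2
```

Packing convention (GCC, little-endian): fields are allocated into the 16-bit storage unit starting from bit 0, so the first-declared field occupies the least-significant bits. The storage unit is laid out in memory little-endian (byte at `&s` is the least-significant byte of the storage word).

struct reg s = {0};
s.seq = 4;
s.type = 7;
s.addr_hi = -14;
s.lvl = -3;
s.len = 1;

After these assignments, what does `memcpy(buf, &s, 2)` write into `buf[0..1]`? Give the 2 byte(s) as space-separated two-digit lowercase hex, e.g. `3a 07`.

seq:4 = 4 → 0x4 << 0 → word 0x0004
type:3 = 7 → 0x7 << 4 → word 0x0074
addr_hi:5 = -14 → 0x12 << 7 → word 0x0974
lvl:3 = -3 → 0x5 << 12 → word 0x5974
len:1 = 1 → 0x1 << 15 → word 0xd974
word = 0xd974 → little-endian bytes:
  [0]=0x74  [1]=0xd9

74 d9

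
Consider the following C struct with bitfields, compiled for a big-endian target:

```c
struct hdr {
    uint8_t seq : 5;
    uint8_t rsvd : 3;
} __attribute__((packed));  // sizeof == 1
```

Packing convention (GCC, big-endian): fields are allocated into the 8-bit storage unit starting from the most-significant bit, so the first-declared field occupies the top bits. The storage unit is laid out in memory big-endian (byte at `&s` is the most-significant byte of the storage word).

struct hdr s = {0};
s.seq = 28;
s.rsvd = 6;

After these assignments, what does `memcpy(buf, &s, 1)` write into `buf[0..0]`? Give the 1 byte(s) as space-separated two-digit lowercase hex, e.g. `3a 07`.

e6

seq (5b) val=28 bits=0x1c at bit 3: 0xe0
rsvd (3b) val=6 bits=0x6 at bit 0: 0xe6
word = 0xe6 → big-endian bytes:
  [0]=0xe6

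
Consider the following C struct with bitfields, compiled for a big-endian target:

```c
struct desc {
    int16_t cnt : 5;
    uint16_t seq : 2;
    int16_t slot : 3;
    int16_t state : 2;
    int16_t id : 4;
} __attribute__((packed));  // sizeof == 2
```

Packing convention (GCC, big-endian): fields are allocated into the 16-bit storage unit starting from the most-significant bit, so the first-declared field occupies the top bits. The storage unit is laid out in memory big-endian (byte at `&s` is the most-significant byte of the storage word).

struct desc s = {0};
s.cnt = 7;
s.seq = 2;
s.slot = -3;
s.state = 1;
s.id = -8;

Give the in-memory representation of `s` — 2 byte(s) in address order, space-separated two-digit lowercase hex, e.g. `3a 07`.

3d 58

cnt (5b) val=7 bits=0x7 at bit 11: 0x3800
seq (2b) val=2 bits=0x2 at bit 9: 0x3c00
slot (3b) val=-3 bits=0x5 at bit 6: 0x3d40
state (2b) val=1 bits=0x1 at bit 4: 0x3d50
id (4b) val=-8 bits=0x8 at bit 0: 0x3d58
word = 0x3d58 → big-endian bytes:
  [0]=0x3d  [1]=0x58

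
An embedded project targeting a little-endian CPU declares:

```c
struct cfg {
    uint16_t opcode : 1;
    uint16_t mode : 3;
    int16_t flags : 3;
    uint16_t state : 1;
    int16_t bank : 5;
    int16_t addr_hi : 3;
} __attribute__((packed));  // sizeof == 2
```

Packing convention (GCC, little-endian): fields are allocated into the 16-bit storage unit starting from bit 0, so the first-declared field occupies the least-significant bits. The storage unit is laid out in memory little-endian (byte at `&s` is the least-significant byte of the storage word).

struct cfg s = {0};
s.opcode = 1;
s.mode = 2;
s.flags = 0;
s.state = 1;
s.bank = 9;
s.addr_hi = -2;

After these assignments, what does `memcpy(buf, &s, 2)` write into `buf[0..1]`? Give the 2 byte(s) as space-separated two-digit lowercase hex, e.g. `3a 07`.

[0+:1] opcode=1 & 0x1 = 0x1; word=0x0001
[1+:3] mode=2 & 0x7 = 0x2; word=0x0005
[4+:3] flags=0 & 0x7 = 0x0; word=0x0005
[7+:1] state=1 & 0x1 = 0x1; word=0x0085
[8+:5] bank=9 & 0x1f = 0x9; word=0x0985
[13+:3] addr_hi=-2 & 0x7 = 0x6; word=0xc985
word = 0xc985 → little-endian bytes:
  [0]=0x85  [1]=0xc9

85 c9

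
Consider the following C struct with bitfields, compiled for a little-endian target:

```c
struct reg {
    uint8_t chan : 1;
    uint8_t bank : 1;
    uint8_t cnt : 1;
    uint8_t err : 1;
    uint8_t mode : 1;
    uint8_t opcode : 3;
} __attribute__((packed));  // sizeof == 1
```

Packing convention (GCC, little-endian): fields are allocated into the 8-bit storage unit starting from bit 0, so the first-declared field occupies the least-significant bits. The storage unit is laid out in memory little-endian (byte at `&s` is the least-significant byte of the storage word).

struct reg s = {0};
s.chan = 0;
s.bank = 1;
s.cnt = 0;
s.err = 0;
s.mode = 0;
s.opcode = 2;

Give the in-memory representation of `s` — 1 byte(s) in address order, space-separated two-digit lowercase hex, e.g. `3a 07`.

chan (1b) val=0 bits=0x0 at bit 0: 0x00
bank (1b) val=1 bits=0x1 at bit 1: 0x02
cnt (1b) val=0 bits=0x0 at bit 2: 0x02
err (1b) val=0 bits=0x0 at bit 3: 0x02
mode (1b) val=0 bits=0x0 at bit 4: 0x02
opcode (3b) val=2 bits=0x2 at bit 5: 0x42
word = 0x42 → little-endian bytes:
  [0]=0x42

42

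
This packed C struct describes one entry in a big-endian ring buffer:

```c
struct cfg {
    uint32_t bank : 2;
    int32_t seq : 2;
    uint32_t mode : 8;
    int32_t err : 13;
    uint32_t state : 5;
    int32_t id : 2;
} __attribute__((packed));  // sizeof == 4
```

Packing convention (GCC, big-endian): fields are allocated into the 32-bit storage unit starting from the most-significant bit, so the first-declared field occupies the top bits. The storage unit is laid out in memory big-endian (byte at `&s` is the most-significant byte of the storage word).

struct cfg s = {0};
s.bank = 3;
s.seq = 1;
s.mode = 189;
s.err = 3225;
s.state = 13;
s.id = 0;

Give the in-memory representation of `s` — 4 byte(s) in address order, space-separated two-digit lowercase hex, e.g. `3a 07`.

[30+:2] bank=3 & 0x3 = 0x3; word=0xc0000000
[28+:2] seq=1 & 0x3 = 0x1; word=0xd0000000
[20+:8] mode=189 & 0xff = 0xbd; word=0xdbd00000
[7+:13] err=3225 & 0x1fff = 0xc99; word=0xdbd64c80
[2+:5] state=13 & 0x1f = 0xd; word=0xdbd64cb4
[0+:2] id=0 & 0x3 = 0x0; word=0xdbd64cb4
word = 0xdbd64cb4 → big-endian bytes:
  [0]=0xdb  [1]=0xd6  [2]=0x4c  [3]=0xb4

db d6 4c b4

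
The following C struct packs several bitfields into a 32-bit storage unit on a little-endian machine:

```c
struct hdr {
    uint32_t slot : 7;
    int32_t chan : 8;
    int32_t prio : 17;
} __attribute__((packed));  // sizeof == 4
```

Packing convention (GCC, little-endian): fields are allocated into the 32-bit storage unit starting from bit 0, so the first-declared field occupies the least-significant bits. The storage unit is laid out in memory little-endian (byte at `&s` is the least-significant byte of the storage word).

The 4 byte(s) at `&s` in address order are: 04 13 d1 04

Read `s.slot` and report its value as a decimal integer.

4

[0]=0x04 [1]=0x13 [2]=0xd1 [3]=0x04 (little-endian) → word 0x04d11304
slot [0+:7] = (word>>0) & 0x7f = 4  ←
chan [7+:8] = (word>>7) & 0xff = 38
prio [15+:17] = (word>>15) & 0x1ffff = 2466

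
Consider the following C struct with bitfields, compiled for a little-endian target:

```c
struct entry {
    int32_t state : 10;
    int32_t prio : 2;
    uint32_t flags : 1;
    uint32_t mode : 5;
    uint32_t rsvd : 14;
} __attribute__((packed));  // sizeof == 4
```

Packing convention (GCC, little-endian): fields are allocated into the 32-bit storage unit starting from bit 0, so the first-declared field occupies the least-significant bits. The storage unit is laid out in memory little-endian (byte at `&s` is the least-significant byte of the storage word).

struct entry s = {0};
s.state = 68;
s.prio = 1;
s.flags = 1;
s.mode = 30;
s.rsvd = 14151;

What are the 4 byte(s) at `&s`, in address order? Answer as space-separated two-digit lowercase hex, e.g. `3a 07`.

state (10b) val=68 bits=0x44 at bit 0: 0x00000044
prio (2b) val=1 bits=0x1 at bit 10: 0x00000444
flags (1b) val=1 bits=0x1 at bit 12: 0x00001444
mode (5b) val=30 bits=0x1e at bit 13: 0x0003d444
rsvd (14b) val=14151 bits=0x3747 at bit 18: 0xdd1fd444
word = 0xdd1fd444 → little-endian bytes:
  [0]=0x44  [1]=0xd4  [2]=0x1f  [3]=0xdd

44 d4 1f dd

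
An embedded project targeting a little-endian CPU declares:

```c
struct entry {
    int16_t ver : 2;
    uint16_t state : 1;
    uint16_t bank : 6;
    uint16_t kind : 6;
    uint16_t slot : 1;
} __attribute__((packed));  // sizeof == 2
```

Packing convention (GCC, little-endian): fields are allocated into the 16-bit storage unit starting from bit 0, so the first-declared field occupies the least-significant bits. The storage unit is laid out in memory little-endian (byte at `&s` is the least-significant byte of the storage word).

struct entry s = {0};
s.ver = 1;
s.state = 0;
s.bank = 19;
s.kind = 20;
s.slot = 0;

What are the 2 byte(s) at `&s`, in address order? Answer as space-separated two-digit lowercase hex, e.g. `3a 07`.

99 28

[0+:2] ver=1 & 0x3 = 0x1; word=0x0001
[2+:1] state=0 & 0x1 = 0x0; word=0x0001
[3+:6] bank=19 & 0x3f = 0x13; word=0x0099
[9+:6] kind=20 & 0x3f = 0x14; word=0x2899
[15+:1] slot=0 & 0x1 = 0x0; word=0x2899
word = 0x2899 → little-endian bytes:
  [0]=0x99  [1]=0x28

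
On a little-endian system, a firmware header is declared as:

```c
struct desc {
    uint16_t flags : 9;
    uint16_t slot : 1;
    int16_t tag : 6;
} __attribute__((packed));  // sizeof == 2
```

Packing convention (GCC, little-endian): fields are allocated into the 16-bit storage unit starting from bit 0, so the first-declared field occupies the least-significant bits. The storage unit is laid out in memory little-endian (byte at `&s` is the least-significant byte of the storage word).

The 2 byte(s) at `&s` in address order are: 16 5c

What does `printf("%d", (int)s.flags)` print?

[0]=0x16 [1]=0x5c (little-endian) → word 0x5c16
flags [0+:9] = (word>>0) & 0x1ff = 22  ←
slot [9+:1] = (word>>9) & 0x1 = 0
tag [10+:6] = (word>>10) & 0x3f = 23

22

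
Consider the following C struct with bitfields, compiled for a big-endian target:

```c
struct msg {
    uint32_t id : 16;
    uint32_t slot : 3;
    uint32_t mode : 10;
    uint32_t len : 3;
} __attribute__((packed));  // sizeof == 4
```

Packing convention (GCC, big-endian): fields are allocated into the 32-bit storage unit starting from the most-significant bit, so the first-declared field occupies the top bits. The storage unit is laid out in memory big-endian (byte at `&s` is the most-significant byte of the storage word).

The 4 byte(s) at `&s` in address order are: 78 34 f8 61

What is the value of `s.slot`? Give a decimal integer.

[0]=0x78 [1]=0x34 [2]=0xf8 [3]=0x61 (big-endian) → word 0x7834f861
id:16 @ bit 16 → (0x7834f861>>16)&0xffff = 0x7834
slot:3 @ bit 13 → (0x7834f861>>13)&0x7 = 0x7  ←
mode:10 @ bit 3 → (0x7834f861>>3)&0x3ff = 0x30c
len:3 @ bit 0 → (0x7834f861>>0)&0x7 = 0x1

7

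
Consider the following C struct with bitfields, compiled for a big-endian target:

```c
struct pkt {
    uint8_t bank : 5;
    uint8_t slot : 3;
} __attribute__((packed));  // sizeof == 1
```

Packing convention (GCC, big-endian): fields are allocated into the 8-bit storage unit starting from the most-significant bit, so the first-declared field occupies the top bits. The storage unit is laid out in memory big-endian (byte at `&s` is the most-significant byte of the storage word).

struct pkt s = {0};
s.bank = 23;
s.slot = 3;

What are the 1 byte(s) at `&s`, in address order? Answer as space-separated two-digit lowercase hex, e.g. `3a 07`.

bb

bank:5 = 23 → 0x17 << 3 → word 0xb8
slot:3 = 3 → 0x3 << 0 → word 0xbb
word = 0xbb → big-endian bytes:
  [0]=0xbb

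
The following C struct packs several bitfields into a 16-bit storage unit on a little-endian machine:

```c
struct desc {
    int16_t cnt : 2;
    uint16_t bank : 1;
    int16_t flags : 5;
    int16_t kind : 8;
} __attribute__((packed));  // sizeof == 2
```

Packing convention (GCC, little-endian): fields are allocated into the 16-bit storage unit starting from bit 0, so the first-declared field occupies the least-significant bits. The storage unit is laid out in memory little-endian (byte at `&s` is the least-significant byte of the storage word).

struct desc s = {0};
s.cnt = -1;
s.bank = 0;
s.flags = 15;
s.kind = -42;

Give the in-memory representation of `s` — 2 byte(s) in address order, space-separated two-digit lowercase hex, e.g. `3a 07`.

cnt (2b) val=-1 bits=0x3 at bit 0: 0x0003
bank (1b) val=0 bits=0x0 at bit 2: 0x0003
flags (5b) val=15 bits=0xf at bit 3: 0x007b
kind (8b) val=-42 bits=0xd6 at bit 8: 0xd67b
word = 0xd67b → little-endian bytes:
  [0]=0x7b  [1]=0xd6

7b d6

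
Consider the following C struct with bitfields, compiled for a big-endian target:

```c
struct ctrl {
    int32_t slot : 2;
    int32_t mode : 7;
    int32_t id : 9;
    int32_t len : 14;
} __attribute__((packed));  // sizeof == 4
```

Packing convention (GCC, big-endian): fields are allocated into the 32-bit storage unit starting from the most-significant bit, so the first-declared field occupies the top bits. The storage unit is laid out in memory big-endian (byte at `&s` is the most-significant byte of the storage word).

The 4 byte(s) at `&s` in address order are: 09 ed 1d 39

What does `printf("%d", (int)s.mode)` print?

19

[0]=0x09 [1]=0xed [2]=0x1d [3]=0x39 (big-endian) → word 0x09ed1d39
slot:2 @ bit 30 → (0x09ed1d39>>30)&0x3 = 0x0
mode:7 @ bit 23 → (0x09ed1d39>>23)&0x7f = 0x13  ←
id:9 @ bit 14 → (0x09ed1d39>>14)&0x1ff = 0x1b4
len:14 @ bit 0 → (0x09ed1d39>>0)&0x3fff = 0x1d39
mode signed 7b, MSB=0: value = 19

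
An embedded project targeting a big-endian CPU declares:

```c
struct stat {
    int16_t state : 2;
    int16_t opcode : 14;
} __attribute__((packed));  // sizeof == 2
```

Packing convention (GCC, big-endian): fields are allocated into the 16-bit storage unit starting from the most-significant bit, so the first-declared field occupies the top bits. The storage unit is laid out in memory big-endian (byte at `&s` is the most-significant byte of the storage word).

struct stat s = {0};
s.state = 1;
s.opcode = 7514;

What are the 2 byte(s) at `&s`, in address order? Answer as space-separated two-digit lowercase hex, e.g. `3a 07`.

5d 5a

state (2b) val=1 bits=0x1 at bit 14: 0x4000
opcode (14b) val=7514 bits=0x1d5a at bit 0: 0x5d5a
word = 0x5d5a → big-endian bytes:
  [0]=0x5d  [1]=0x5a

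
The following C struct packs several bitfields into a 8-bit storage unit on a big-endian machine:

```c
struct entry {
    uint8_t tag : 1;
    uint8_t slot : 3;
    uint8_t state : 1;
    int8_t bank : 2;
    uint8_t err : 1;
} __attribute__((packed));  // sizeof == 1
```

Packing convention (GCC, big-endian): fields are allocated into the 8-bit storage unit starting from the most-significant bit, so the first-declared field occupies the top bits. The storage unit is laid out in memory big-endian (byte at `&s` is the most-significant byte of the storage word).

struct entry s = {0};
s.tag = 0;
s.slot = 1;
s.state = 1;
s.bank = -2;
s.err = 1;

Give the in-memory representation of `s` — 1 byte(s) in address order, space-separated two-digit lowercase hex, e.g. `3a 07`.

tag (1b) val=0 bits=0x0 at bit 7: 0x00
slot (3b) val=1 bits=0x1 at bit 4: 0x10
state (1b) val=1 bits=0x1 at bit 3: 0x18
bank (2b) val=-2 bits=0x2 at bit 1: 0x1c
err (1b) val=1 bits=0x1 at bit 0: 0x1d
word = 0x1d → big-endian bytes:
  [0]=0x1d

1d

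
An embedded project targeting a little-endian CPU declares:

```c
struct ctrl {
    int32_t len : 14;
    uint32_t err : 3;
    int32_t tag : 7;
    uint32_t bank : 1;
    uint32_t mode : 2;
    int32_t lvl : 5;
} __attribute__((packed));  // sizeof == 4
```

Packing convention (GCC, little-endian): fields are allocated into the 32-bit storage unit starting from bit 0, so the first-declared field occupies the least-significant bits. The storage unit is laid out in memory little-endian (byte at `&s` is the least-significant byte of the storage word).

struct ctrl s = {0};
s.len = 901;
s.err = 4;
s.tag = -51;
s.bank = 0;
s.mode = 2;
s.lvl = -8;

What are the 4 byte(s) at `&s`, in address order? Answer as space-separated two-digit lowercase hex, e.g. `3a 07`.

85 03 9b c4

len:14 = 901 → 0x385 << 0 → word 0x00000385
err:3 = 4 → 0x4 << 14 → word 0x00010385
tag:7 = -51 → 0x4d << 17 → word 0x009b0385
bank:1 = 0 → 0x0 << 24 → word 0x009b0385
mode:2 = 2 → 0x2 << 25 → word 0x049b0385
lvl:5 = -8 → 0x18 << 27 → word 0xc49b0385
word = 0xc49b0385 → little-endian bytes:
  [0]=0x85  [1]=0x03  [2]=0x9b  [3]=0xc4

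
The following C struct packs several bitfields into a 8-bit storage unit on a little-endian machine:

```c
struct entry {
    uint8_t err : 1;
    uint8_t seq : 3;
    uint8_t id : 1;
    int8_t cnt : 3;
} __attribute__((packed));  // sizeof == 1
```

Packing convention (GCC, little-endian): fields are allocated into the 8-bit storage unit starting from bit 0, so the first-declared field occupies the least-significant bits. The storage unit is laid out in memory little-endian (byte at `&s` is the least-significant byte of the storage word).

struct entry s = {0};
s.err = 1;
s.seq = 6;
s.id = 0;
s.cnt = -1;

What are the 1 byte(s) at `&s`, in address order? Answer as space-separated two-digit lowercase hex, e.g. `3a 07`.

ed

err:1 = 1 → 0x1 << 0 → word 0x01
seq:3 = 6 → 0x6 << 1 → word 0x0d
id:1 = 0 → 0x0 << 4 → word 0x0d
cnt:3 = -1 → 0x7 << 5 → word 0xed
word = 0xed → little-endian bytes:
  [0]=0xed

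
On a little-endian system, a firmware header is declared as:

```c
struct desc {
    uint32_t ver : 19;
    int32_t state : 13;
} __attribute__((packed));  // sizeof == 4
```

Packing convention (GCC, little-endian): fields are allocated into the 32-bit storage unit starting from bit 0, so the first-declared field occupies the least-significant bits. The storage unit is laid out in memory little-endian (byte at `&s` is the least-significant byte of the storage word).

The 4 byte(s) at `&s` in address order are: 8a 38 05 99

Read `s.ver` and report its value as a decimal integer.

342154

[0]=0x8a [1]=0x38 [2]=0x05 [3]=0x99 (little-endian) → word 0x9905388a
ver [0+:19] = (word>>0) & 0x7ffff = 342154  ←
state [19+:13] = (word>>19) & 0x1fff = 4896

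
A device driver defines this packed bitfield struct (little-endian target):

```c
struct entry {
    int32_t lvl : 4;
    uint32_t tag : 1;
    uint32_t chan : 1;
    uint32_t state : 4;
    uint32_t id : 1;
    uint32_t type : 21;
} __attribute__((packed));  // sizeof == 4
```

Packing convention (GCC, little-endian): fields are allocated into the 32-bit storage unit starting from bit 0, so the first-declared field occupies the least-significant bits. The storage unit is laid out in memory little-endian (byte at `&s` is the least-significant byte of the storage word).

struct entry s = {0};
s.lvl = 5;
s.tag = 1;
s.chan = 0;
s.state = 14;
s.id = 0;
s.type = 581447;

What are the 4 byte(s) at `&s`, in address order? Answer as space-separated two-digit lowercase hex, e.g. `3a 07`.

lvl:4 = 5 → 0x5 << 0 → word 0x00000005
tag:1 = 1 → 0x1 << 4 → word 0x00000015
chan:1 = 0 → 0x0 << 5 → word 0x00000015
state:4 = 14 → 0xe << 6 → word 0x00000395
id:1 = 0 → 0x0 << 10 → word 0x00000395
type:21 = 581447 → 0x8df47 << 11 → word 0x46fa3b95
word = 0x46fa3b95 → little-endian bytes:
  [0]=0x95  [1]=0x3b  [2]=0xfa  [3]=0x46

95 3b fa 46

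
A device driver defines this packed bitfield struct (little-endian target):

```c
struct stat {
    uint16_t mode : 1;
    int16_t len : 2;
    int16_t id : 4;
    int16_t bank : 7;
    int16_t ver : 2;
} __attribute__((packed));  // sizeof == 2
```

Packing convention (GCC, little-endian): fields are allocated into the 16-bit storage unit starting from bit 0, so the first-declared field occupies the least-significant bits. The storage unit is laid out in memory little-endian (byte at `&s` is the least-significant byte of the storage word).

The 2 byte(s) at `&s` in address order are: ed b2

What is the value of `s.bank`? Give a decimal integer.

[0]=0xed [1]=0xb2 (little-endian) → word 0xb2ed
mode [0+:1] = (word>>0) & 0x1 = 1
len [1+:2] = (word>>1) & 0x3 = 2
id [3+:4] = (word>>3) & 0xf = 13
bank [7+:7] = (word>>7) & 0x7f = 101  ←
ver [14+:2] = (word>>14) & 0x3 = 2
bank signed 7b, MSB=1: 101 - 128 = -27

-27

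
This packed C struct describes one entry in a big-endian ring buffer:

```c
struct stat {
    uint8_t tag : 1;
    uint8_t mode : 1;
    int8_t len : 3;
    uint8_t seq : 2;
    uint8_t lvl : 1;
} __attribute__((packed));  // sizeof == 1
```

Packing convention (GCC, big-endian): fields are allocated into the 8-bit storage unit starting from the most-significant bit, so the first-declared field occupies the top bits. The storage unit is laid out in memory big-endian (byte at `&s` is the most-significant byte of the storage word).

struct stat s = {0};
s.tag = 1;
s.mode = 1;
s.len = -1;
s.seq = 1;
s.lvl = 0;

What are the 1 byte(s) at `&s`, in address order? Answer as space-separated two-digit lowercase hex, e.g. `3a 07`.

tag:1 = 1 → 0x1 << 7 → word 0x80
mode:1 = 1 → 0x1 << 6 → word 0xc0
len:3 = -1 → 0x7 << 3 → word 0xf8
seq:2 = 1 → 0x1 << 1 → word 0xfa
lvl:1 = 0 → 0x0 << 0 → word 0xfa
word = 0xfa → big-endian bytes:
  [0]=0xfa

fa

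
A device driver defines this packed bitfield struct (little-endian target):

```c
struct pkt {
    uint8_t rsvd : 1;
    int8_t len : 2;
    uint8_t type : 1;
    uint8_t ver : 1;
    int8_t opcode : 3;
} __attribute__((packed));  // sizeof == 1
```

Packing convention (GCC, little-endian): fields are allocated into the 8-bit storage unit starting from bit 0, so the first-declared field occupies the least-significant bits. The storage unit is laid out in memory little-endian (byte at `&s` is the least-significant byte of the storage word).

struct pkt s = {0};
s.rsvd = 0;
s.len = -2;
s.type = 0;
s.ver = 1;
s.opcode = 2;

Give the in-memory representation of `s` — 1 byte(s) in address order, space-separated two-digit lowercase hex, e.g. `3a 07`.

54

rsvd:1 = 0 → 0x0 << 0 → word 0x00
len:2 = -2 → 0x2 << 1 → word 0x04
type:1 = 0 → 0x0 << 3 → word 0x04
ver:1 = 1 → 0x1 << 4 → word 0x14
opcode:3 = 2 → 0x2 << 5 → word 0x54
word = 0x54 → little-endian bytes:
  [0]=0x54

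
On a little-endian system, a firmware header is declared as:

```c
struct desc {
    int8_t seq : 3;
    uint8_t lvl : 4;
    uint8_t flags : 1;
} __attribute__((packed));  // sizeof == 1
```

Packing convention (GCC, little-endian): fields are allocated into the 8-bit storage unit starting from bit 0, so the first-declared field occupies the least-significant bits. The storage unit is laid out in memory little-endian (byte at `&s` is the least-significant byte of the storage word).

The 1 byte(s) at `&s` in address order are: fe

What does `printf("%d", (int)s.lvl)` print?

[0]=0xfe (little-endian) → word 0xfe
seq [0+:3] = (word>>0) & 0x7 = 6
lvl [3+:4] = (word>>3) & 0xf = 15  ←
flags [7+:1] = (word>>7) & 0x1 = 1

15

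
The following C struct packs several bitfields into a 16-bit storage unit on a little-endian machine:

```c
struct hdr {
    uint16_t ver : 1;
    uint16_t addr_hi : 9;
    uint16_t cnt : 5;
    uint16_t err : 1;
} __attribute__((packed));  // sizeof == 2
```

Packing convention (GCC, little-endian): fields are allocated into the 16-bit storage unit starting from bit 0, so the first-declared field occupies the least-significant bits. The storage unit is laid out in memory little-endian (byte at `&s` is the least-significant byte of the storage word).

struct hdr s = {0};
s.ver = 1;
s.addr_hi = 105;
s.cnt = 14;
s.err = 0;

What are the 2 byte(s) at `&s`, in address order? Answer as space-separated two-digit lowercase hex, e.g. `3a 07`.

ver (1b) val=1 bits=0x1 at bit 0: 0x0001
addr_hi (9b) val=105 bits=0x69 at bit 1: 0x00d3
cnt (5b) val=14 bits=0xe at bit 10: 0x38d3
err (1b) val=0 bits=0x0 at bit 15: 0x38d3
word = 0x38d3 → little-endian bytes:
  [0]=0xd3  [1]=0x38

d3 38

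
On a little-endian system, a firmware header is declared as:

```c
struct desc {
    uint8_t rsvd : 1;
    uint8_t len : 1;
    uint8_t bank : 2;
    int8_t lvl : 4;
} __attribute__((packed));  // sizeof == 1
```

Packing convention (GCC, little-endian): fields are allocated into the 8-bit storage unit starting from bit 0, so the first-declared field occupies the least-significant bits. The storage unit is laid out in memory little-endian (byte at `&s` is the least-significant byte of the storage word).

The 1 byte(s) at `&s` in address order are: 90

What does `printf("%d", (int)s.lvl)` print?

[0]=0x90 (little-endian) → word 0x90
rsvd [0+:1] = (word>>0) & 0x1 = 0
len [1+:1] = (word>>1) & 0x1 = 0
bank [2+:2] = (word>>2) & 0x3 = 0
lvl [4+:4] = (word>>4) & 0xf = 9  ←
lvl signed 4b, MSB=1: 9 - 16 = -7

-7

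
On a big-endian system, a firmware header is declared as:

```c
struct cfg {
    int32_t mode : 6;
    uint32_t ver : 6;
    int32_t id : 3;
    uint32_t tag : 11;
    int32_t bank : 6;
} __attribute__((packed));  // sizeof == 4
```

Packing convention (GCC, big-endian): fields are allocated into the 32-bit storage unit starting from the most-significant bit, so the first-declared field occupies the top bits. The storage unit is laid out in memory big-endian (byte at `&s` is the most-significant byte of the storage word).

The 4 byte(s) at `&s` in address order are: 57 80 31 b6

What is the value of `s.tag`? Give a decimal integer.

198

[0]=0x57 [1]=0x80 [2]=0x31 [3]=0xb6 (big-endian) → word 0x578031b6
mode:6 @ bit 26 → (0x578031b6>>26)&0x3f = 0x15
ver:6 @ bit 20 → (0x578031b6>>20)&0x3f = 0x38
id:3 @ bit 17 → (0x578031b6>>17)&0x7 = 0x0
tag:11 @ bit 6 → (0x578031b6>>6)&0x7ff = 0xc6  ←
bank:6 @ bit 0 → (0x578031b6>>0)&0x3f = 0x36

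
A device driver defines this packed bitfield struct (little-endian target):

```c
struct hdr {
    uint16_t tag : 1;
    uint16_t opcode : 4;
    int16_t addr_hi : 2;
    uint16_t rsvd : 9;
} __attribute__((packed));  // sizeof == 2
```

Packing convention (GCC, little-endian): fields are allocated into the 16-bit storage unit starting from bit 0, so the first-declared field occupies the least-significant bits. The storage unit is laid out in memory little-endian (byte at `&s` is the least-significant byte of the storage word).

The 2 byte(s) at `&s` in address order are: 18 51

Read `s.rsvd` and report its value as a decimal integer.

[0]=0x18 [1]=0x51 (little-endian) → word 0x5118
tag:1 @ bit 0 → (0x5118>>0)&0x1 = 0x0
opcode:4 @ bit 1 → (0x5118>>1)&0xf = 0xc
addr_hi:2 @ bit 5 → (0x5118>>5)&0x3 = 0x0
rsvd:9 @ bit 7 → (0x5118>>7)&0x1ff = 0xa2  ←

162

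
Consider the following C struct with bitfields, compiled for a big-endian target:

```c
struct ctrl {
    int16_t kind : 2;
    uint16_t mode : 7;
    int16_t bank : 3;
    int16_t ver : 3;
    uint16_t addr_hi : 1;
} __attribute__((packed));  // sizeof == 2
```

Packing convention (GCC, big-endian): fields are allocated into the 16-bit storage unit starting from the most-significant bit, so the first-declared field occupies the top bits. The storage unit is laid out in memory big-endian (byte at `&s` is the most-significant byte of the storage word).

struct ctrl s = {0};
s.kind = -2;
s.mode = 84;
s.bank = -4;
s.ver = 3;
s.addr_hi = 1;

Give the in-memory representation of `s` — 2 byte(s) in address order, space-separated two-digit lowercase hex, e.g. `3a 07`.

kind (2b) val=-2 bits=0x2 at bit 14: 0x8000
mode (7b) val=84 bits=0x54 at bit 7: 0xaa00
bank (3b) val=-4 bits=0x4 at bit 4: 0xaa40
ver (3b) val=3 bits=0x3 at bit 1: 0xaa46
addr_hi (1b) val=1 bits=0x1 at bit 0: 0xaa47
word = 0xaa47 → big-endian bytes:
  [0]=0xaa  [1]=0x47

aa 47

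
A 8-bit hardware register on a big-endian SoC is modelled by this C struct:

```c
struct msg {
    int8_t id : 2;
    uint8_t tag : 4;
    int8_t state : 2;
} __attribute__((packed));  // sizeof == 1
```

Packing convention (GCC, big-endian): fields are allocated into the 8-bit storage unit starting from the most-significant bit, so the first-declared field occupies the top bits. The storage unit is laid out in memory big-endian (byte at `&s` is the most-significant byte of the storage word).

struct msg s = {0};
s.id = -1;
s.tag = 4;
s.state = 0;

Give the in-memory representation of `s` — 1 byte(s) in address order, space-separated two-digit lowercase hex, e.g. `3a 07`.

id (2b) val=-1 bits=0x3 at bit 6: 0xc0
tag (4b) val=4 bits=0x4 at bit 2: 0xd0
state (2b) val=0 bits=0x0 at bit 0: 0xd0
word = 0xd0 → big-endian bytes:
  [0]=0xd0

d0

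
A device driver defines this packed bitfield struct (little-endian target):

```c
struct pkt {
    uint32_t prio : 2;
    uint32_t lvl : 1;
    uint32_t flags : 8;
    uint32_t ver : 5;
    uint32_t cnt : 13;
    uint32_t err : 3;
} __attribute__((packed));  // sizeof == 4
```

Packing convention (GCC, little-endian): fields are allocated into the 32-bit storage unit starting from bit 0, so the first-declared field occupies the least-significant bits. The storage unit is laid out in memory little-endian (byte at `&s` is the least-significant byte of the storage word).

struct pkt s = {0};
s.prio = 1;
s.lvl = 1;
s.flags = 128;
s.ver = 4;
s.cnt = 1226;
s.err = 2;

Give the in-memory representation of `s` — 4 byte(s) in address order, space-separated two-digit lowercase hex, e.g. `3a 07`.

prio:2 = 1 → 0x1 << 0 → word 0x00000001
lvl:1 = 1 → 0x1 << 2 → word 0x00000005
flags:8 = 128 → 0x80 << 3 → word 0x00000405
ver:5 = 4 → 0x4 << 11 → word 0x00002405
cnt:13 = 1226 → 0x4ca << 16 → word 0x04ca2405
err:3 = 2 → 0x2 << 29 → word 0x44ca2405
word = 0x44ca2405 → little-endian bytes:
  [0]=0x05  [1]=0x24  [2]=0xca  [3]=0x44

05 24 ca 44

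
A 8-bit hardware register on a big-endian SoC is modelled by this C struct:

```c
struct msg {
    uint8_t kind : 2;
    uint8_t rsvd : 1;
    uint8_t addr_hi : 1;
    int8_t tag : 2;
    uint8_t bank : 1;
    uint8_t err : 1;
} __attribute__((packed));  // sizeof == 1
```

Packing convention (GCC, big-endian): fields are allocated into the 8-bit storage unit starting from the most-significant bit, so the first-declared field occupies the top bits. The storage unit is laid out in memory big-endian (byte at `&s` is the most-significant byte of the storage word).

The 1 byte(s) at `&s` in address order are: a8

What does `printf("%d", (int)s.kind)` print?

2

[0]=0xa8 (big-endian) → word 0xa8
kind:2 @ bit 6 → (0xa8>>6)&0x3 = 0x2  ←
rsvd:1 @ bit 5 → (0xa8>>5)&0x1 = 0x1
addr_hi:1 @ bit 4 → (0xa8>>4)&0x1 = 0x0
tag:2 @ bit 2 → (0xa8>>2)&0x3 = 0x2
bank:1 @ bit 1 → (0xa8>>1)&0x1 = 0x0
err:1 @ bit 0 → (0xa8>>0)&0x1 = 0x0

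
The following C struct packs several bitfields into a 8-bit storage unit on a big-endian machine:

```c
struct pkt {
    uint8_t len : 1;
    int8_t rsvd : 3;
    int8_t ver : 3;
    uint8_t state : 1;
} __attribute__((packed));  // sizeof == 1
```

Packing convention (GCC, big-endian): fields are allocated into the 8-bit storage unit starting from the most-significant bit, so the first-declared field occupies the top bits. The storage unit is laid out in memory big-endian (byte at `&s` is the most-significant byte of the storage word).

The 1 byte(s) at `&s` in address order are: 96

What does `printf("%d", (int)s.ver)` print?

3

[0]=0x96 (big-endian) → word 0x96
len [7+:1] = (word>>7) & 0x1 = 1
rsvd [4+:3] = (word>>4) & 0x7 = 1
ver [1+:3] = (word>>1) & 0x7 = 3  ←
state [0+:1] = (word>>0) & 0x1 = 0
ver signed 3b, MSB=0: value = 3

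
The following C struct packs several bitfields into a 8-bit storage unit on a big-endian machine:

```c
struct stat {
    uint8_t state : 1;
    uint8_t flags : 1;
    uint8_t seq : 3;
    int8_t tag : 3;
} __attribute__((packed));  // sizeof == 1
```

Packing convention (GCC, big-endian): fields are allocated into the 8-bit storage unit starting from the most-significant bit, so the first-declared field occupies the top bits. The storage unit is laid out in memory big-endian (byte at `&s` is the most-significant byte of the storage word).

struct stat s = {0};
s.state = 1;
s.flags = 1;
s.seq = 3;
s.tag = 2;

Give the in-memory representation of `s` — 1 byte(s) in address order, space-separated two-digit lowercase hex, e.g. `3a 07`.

da

[7+:1] state=1 & 0x1 = 0x1; word=0x80
[6+:1] flags=1 & 0x1 = 0x1; word=0xc0
[3+:3] seq=3 & 0x7 = 0x3; word=0xd8
[0+:3] tag=2 & 0x7 = 0x2; word=0xda
word = 0xda → big-endian bytes:
  [0]=0xda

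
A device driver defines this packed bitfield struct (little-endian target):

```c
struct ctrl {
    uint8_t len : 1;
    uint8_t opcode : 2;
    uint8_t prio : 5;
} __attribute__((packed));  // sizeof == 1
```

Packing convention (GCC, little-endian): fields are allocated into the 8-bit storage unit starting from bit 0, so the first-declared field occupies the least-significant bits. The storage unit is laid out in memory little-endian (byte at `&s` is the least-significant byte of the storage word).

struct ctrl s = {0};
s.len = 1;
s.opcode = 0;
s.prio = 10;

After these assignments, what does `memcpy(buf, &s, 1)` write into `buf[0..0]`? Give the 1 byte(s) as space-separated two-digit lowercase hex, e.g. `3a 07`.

51

[0+:1] len=1 & 0x1 = 0x1; word=0x01
[1+:2] opcode=0 & 0x3 = 0x0; word=0x01
[3+:5] prio=10 & 0x1f = 0xa; word=0x51
word = 0x51 → little-endian bytes:
  [0]=0x51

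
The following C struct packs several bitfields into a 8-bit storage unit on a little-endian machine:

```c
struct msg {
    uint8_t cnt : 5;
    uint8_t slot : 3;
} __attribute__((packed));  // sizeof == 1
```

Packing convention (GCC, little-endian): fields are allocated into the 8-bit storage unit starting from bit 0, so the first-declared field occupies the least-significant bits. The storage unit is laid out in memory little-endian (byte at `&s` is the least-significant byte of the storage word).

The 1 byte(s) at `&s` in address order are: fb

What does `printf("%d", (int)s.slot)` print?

[0]=0xfb (little-endian) → word 0xfb
cnt [0+:5] = (word>>0) & 0x1f = 27
slot [5+:3] = (word>>5) & 0x7 = 7  ←

7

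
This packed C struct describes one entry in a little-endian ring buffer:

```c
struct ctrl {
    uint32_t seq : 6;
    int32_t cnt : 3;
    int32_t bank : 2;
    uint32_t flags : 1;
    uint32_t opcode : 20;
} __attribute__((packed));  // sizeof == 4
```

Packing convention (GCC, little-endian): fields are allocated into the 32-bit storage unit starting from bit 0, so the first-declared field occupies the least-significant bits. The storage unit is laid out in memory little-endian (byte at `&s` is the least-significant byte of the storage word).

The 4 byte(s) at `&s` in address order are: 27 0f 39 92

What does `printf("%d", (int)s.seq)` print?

39

[0]=0x27 [1]=0x0f [2]=0x39 [3]=0x92 (little-endian) → word 0x92390f27
seq [0+:6] = (word>>0) & 0x3f = 39  ←
cnt [6+:3] = (word>>6) & 0x7 = 4
bank [9+:2] = (word>>9) & 0x3 = 3
flags [11+:1] = (word>>11) & 0x1 = 1
opcode [12+:20] = (word>>12) & 0xfffff = 598928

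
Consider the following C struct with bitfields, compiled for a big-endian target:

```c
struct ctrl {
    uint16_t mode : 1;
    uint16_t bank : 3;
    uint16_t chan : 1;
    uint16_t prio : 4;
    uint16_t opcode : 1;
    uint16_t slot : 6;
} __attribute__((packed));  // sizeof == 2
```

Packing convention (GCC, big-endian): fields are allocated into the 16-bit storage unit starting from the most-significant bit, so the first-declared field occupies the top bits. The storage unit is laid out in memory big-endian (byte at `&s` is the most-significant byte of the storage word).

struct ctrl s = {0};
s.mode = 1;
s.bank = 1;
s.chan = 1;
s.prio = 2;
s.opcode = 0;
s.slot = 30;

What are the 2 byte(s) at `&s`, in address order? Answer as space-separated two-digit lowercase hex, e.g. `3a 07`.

99 1e

mode (1b) val=1 bits=0x1 at bit 15: 0x8000
bank (3b) val=1 bits=0x1 at bit 12: 0x9000
chan (1b) val=1 bits=0x1 at bit 11: 0x9800
prio (4b) val=2 bits=0x2 at bit 7: 0x9900
opcode (1b) val=0 bits=0x0 at bit 6: 0x9900
slot (6b) val=30 bits=0x1e at bit 0: 0x991e
word = 0x991e → big-endian bytes:
  [0]=0x99  [1]=0x1e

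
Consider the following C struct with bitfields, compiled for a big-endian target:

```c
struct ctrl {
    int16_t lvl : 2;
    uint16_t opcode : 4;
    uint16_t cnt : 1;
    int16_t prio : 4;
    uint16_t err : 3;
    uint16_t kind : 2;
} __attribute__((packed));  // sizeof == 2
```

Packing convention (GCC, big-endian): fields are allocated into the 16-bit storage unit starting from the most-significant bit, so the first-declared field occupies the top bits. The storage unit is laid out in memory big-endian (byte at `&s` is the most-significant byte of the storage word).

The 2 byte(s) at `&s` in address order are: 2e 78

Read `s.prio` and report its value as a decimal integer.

[0]=0x2e [1]=0x78 (big-endian) → word 0x2e78
lvl [14+:2] = (word>>14) & 0x3 = 0
opcode [10+:4] = (word>>10) & 0xf = 11
cnt [9+:1] = (word>>9) & 0x1 = 1
prio [5+:4] = (word>>5) & 0xf = 3  ←
err [2+:3] = (word>>2) & 0x7 = 6
kind [0+:2] = (word>>0) & 0x3 = 0
prio signed 4b, MSB=0: value = 3

3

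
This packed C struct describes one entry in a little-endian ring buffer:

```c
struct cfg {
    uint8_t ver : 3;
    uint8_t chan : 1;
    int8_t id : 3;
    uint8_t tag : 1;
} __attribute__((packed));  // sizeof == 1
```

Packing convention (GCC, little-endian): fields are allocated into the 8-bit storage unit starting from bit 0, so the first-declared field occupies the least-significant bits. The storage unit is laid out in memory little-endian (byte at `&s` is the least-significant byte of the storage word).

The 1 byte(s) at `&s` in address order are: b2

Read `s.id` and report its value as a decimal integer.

[0]=0xb2 (little-endian) → word 0xb2
ver [0+:3] = (word>>0) & 0x7 = 2
chan [3+:1] = (word>>3) & 0x1 = 0
id [4+:3] = (word>>4) & 0x7 = 3  ←
tag [7+:1] = (word>>7) & 0x1 = 1
id signed 3b, MSB=0: value = 3

3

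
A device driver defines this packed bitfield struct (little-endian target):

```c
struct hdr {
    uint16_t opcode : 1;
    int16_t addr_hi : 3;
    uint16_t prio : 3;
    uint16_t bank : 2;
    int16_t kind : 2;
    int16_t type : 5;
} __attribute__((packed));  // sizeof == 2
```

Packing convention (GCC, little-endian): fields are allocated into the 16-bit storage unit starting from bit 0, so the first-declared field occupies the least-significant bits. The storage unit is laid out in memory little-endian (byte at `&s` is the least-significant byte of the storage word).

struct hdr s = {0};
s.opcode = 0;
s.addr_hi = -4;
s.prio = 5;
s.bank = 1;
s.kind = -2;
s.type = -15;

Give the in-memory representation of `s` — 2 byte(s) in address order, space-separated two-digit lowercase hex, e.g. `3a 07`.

opcode (1b) val=0 bits=0x0 at bit 0: 0x0000
addr_hi (3b) val=-4 bits=0x4 at bit 1: 0x0008
prio (3b) val=5 bits=0x5 at bit 4: 0x0058
bank (2b) val=1 bits=0x1 at bit 7: 0x00d8
kind (2b) val=-2 bits=0x2 at bit 9: 0x04d8
type (5b) val=-15 bits=0x11 at bit 11: 0x8cd8
word = 0x8cd8 → little-endian bytes:
  [0]=0xd8  [1]=0x8c

d8 8c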